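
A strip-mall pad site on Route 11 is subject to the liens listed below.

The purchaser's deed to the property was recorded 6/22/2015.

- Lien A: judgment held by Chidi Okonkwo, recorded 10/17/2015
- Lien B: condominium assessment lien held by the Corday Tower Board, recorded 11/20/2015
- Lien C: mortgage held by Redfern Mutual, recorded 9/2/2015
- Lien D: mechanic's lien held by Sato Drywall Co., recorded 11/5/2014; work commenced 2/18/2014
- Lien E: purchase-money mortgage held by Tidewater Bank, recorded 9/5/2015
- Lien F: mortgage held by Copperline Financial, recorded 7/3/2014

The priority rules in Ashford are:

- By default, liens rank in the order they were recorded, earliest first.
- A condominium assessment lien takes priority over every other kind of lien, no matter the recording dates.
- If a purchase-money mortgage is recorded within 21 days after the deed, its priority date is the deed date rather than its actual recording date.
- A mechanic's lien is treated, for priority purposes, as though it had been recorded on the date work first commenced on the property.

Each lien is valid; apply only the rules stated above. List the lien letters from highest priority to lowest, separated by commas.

Effective dates: D's effective date is 2/18/2014, when work began; E missed the 21-day window (75 days after the deed), so its recording date stands.
B, as a condominium assessment lien, has superpriority and ranks first.
Among the remaining liens, by effective date: D (2/18/2014), F (7/3/2014), C (9/2/2015), E (9/5/2015), A (10/17/2015).

B, D, F, C, E, A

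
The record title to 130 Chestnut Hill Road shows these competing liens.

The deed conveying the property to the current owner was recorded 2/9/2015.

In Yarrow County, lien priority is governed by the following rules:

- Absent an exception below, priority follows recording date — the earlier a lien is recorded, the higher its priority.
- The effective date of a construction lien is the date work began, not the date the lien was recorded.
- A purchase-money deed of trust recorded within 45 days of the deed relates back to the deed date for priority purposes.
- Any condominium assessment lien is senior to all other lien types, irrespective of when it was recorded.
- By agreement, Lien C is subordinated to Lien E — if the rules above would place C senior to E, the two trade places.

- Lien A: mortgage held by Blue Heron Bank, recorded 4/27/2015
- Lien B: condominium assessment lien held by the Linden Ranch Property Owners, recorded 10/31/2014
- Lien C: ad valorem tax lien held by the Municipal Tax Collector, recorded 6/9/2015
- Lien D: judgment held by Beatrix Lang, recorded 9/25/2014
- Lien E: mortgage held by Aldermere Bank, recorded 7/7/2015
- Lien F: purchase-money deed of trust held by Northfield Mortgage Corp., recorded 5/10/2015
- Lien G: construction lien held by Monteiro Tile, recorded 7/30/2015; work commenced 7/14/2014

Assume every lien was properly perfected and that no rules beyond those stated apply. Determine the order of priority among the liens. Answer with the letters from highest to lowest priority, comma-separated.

B, G, D, A, F, E, C

First, effective dates: F was recorded 90 days after the deed, outside the 45-day window, so it keeps its recording date; G's effective date is 7/14/2014, when work began.
B, as a condominium assessment lien, has superpriority and ranks first.
Ordering the rest by effective date: G (7/14/2014), D (9/25/2014), A (4/27/2015), F (5/10/2015), C (6/9/2015), E (7/7/2015).
The subordination applies — C was senior to E — so C and E swap.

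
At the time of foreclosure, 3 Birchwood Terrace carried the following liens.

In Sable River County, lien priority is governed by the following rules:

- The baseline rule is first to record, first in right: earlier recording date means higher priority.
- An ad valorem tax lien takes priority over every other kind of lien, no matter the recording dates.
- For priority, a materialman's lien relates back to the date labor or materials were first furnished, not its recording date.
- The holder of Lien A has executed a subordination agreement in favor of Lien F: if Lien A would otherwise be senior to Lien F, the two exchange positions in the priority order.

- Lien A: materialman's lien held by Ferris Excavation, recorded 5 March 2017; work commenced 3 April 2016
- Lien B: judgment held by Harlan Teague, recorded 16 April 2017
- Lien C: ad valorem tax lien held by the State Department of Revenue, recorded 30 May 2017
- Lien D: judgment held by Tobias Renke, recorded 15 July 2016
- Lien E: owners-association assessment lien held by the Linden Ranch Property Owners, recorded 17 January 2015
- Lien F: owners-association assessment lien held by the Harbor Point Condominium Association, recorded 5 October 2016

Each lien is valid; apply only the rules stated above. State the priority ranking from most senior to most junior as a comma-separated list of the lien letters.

First, effective dates: A's effective date is 3 April 2016, when work began.
C, as an ad valorem tax lien, has superpriority and ranks first.
The other liens, earliest effective date first: E (17 January 2015), A (3 April 2016), D (15 July 2016), F (5 October 2016), B (16 April 2017).
The subordination applies — A was senior to F — so A and F swap.

C, E, F, D, A, B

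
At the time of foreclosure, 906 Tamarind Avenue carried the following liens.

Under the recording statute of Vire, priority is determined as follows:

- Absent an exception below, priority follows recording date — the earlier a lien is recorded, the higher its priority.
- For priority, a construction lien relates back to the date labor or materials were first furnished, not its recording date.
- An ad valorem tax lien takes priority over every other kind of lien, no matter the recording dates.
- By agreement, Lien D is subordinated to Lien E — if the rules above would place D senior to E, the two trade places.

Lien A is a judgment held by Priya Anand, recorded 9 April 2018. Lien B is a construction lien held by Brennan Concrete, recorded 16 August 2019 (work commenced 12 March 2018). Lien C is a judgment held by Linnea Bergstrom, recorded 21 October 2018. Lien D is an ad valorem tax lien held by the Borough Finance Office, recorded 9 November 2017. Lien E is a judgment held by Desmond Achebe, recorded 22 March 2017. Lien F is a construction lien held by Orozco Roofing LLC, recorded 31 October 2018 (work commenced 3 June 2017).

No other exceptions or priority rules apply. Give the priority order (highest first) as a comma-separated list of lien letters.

Effective dates after the stated exceptions: B relates back to 12 March 2018 (work commenced); F relates back to 3 June 2017 (work commenced).
D is an ad valorem tax lien, so it outranks all other liens regardless of date.
Ordering the rest by effective date: E (22 March 2017), F (3 June 2017), B (12 March 2018), A (9 April 2018), C (21 October 2018).
The subordination applies — D was senior to E — so D and E swap.

E, D, F, B, A, C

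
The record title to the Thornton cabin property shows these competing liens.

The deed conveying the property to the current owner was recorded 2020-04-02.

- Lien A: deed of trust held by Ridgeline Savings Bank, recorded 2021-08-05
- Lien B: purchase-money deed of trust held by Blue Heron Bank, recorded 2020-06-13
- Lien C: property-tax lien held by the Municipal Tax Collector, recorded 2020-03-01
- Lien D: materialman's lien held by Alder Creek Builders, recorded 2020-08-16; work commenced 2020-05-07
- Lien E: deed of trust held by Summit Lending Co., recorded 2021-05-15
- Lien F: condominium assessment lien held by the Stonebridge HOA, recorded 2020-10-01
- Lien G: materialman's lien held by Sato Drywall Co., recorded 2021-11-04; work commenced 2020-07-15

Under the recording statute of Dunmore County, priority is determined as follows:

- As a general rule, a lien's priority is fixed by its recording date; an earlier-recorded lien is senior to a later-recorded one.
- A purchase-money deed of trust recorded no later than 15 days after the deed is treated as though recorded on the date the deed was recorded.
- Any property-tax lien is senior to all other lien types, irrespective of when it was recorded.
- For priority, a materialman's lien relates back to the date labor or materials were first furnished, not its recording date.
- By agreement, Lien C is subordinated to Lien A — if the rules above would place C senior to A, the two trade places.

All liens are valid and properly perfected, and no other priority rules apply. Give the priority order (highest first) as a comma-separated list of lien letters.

A, D, B, G, F, E, C

Effective dates: B was recorded 72 days after the deed — beyond 15 days — so no relation-back applies; D relates back to 2020-05-07 (work commenced); G's effective date is 2020-07-15, when work began.
As a property-tax lien, C is senior to every other lien.
Remaining liens by effective date: D (2020-05-07), B (2020-06-13), G (2020-07-15), F (2020-10-01), E (2021-05-15), A (2021-08-05).
The subordination applies — C was senior to A — so C and A swap.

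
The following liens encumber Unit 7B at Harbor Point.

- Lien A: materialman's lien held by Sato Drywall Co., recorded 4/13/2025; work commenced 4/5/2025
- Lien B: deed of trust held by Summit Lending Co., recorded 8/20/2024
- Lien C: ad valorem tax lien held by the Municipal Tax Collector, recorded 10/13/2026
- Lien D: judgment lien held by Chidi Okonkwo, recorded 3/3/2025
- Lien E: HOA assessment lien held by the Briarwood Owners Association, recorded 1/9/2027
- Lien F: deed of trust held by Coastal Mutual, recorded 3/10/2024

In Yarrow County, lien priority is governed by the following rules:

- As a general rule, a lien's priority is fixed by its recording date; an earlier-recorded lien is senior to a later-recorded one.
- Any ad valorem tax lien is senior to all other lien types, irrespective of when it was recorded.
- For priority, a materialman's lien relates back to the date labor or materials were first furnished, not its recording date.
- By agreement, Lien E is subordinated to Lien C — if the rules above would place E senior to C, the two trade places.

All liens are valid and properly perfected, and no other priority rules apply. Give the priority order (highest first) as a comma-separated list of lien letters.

Effective dates: A's effective date is 4/5/2025, when work began.
C, as an ad valorem tax lien, has superpriority and ranks first.
Ordering the rest by effective date: F (3/10/2024), B (8/20/2024), D (3/3/2025), A (4/5/2025), E (1/9/2027).
Since E is not senior to C, the subordination leaves the order unchanged.

C, F, B, D, A, E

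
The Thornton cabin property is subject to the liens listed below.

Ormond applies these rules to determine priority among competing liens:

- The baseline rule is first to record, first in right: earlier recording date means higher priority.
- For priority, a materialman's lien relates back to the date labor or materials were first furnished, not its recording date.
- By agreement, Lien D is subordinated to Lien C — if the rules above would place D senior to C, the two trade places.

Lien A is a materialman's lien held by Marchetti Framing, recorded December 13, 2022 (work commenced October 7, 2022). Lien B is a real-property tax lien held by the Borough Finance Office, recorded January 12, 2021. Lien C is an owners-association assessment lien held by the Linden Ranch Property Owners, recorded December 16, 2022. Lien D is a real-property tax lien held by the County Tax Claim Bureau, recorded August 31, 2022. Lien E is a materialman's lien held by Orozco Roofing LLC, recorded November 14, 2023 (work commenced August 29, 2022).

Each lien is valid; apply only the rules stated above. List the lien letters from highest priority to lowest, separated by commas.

B, E, C, A, D

First, effective dates: A is treated as recorded October 7, 2022, the work-commencement date; E is treated as recorded August 29, 2022, the work-commencement date.
Sorted by effective date: B (January 12, 2021), E (August 29, 2022), D (August 31, 2022), A (October 7, 2022), C (December 16, 2022).
Because D would otherwise rank above C, the subordination swaps them.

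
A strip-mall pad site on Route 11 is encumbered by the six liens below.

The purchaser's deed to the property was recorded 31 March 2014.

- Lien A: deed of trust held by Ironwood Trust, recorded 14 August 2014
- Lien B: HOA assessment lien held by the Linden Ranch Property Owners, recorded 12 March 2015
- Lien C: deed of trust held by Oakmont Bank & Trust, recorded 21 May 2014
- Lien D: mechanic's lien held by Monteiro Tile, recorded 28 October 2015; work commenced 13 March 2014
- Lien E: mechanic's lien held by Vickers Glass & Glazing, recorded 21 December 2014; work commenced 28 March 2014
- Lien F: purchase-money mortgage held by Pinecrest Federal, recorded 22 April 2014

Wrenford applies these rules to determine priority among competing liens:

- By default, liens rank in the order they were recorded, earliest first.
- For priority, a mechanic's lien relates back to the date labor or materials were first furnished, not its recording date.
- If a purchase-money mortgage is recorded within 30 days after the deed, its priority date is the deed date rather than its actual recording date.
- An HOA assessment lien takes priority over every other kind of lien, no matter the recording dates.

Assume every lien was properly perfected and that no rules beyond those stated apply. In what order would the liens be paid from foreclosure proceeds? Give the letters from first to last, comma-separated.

Effective dates: D's effective date is 13 March 2014, when work began; E is treated as recorded 28 March 2014, the work-commencement date; F relates back to the deed date 31 March 2014.
B is an HOA assessment lien, so it outranks all other liens regardless of date.
Ordering the rest by effective date: D (13 March 2014), E (28 March 2014), F (31 March 2014), C (21 May 2014), A (14 August 2014).

B, D, E, F, C, A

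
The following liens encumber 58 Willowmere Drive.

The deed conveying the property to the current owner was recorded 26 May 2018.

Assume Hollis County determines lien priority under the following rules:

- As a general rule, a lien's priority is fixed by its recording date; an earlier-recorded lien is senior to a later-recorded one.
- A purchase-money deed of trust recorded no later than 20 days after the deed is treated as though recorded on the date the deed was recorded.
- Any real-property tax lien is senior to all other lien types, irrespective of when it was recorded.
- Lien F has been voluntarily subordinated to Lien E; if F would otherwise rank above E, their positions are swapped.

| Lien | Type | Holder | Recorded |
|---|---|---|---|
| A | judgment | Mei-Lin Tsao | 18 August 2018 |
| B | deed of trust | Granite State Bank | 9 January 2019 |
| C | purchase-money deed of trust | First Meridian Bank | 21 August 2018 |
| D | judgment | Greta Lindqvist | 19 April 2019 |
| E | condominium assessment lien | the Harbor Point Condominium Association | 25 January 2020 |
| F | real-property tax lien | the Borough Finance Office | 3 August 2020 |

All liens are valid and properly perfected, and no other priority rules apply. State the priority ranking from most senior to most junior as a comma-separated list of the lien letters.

E, A, C, B, D, F

Effective dates: C missed the 20-day window (87 days after the deed), so its recording date stands.
F, as a real-property tax lien, has superpriority and ranks first.
The other liens, earliest effective date first: A (18 August 2018), C (21 August 2018), B (9 January 2019), D (19 April 2019), E (25 January 2020).
F would otherwise be senior to E, so under the subordination agreement F and E exchange positions.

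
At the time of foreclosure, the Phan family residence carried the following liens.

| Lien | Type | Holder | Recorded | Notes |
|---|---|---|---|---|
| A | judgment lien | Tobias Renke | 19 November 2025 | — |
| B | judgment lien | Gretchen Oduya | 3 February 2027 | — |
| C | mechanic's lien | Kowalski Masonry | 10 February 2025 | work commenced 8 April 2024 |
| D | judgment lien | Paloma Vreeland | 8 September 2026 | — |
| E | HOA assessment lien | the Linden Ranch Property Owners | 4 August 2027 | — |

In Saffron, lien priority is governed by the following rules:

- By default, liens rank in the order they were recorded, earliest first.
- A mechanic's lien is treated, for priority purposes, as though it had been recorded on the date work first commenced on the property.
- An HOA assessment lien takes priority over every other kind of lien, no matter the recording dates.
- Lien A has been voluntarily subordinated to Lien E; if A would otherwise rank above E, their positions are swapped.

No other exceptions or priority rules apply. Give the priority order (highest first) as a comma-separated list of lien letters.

Effective dates: C's effective date is 8 April 2024, when work began.
E, as an HOA assessment lien, has superpriority and ranks first.
Ordering the rest by effective date: C (8 April 2024), A (19 November 2025), D (8 September 2026), B (3 February 2027).
Since A is not senior to E, the subordination leaves the order unchanged.

E, C, A, D, B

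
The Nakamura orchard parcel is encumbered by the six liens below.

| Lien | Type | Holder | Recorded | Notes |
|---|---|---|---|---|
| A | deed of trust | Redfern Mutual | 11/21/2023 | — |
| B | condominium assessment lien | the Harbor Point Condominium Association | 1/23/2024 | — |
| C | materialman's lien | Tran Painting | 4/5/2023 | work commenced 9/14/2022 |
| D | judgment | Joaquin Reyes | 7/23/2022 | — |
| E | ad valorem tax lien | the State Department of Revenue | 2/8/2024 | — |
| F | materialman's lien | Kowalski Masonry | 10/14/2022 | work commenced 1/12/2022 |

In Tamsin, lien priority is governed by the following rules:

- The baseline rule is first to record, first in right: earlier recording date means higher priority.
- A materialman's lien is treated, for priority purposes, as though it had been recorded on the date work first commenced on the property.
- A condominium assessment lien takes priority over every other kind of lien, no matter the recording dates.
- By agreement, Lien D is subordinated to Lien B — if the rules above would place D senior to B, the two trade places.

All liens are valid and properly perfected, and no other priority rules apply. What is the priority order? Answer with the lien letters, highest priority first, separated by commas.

Effective dates: C relates back to 9/14/2022 (work commenced); F's effective date is 1/12/2022, when work began.
B is a condominium assessment lien and takes priority over every other lien.
Remaining liens by effective date: F (1/12/2022), D (7/23/2022), C (9/14/2022), A (11/21/2023), E (2/8/2024).
D already ranks below B; the subordination has no effect.

B, F, D, C, A, E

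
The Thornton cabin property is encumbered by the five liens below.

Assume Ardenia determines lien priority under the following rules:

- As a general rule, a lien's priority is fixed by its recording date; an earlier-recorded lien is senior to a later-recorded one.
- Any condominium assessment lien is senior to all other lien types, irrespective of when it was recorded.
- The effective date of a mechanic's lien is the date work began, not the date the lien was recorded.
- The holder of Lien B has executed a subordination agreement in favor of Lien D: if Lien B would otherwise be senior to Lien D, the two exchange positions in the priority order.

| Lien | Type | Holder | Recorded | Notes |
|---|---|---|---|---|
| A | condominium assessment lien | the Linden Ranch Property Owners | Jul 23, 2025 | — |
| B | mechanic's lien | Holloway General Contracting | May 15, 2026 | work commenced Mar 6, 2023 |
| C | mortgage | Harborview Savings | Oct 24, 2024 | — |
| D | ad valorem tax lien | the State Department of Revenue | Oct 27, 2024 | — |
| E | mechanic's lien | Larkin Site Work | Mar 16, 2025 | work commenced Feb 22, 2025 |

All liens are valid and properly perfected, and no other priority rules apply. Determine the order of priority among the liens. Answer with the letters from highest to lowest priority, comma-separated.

Effective dates after the stated exceptions: B relates back to Mar 6, 2023 (work commenced); E's effective date is Feb 22, 2025, when work began.
A is a condominium assessment lien, so it outranks all other liens regardless of date.
Among the remaining liens, by effective date: B (Mar 6, 2023), C (Oct 24, 2024), D (Oct 27, 2024), E (Feb 22, 2025).
The subordination applies — B was senior to D — so B and D swap.

A, D, C, B, E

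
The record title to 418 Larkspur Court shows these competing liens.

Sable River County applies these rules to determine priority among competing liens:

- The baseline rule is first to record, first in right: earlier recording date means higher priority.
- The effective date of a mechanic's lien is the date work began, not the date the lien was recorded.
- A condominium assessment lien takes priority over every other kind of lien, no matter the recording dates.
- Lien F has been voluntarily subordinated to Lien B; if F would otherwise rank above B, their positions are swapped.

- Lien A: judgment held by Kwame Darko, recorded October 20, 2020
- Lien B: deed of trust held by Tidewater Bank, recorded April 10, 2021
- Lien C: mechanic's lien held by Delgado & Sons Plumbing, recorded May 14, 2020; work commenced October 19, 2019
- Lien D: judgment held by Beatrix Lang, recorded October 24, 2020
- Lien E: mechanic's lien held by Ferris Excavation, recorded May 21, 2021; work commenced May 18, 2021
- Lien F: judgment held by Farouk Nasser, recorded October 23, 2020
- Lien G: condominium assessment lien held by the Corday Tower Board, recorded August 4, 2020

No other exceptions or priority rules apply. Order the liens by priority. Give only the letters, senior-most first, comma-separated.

G, C, A, B, D, F, E

First, effective dates: C's effective date is October 19, 2019, when work began; E relates back to May 18, 2021 (work commenced).
G is a condominium assessment lien, so it outranks all other liens regardless of date.
The other liens, earliest effective date first: C (October 19, 2019), A (October 20, 2020), F (October 23, 2020), D (October 24, 2020), B (April 10, 2021), E (May 18, 2021).
F is senior to B before the subordination, so the two trade places.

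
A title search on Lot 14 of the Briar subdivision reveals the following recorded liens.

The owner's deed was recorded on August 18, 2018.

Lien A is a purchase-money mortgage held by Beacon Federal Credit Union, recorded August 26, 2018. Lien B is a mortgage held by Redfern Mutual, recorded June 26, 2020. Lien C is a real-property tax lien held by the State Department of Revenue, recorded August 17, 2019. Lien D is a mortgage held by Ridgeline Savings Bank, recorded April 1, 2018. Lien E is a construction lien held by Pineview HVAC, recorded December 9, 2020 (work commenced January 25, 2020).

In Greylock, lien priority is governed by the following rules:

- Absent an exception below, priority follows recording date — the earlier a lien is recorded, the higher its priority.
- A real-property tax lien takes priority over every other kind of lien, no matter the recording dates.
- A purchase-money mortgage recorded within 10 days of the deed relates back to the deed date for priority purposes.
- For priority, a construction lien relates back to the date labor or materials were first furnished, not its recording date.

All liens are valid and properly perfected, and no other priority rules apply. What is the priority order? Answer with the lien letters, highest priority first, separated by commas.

Effective dates: A relates back to the deed date August 18, 2018; E's effective date is January 25, 2020, when work began.
C, as a real-property tax lien, has superpriority and ranks first.
Ordering the rest by effective date: D (April 1, 2018), A (August 18, 2018), E (January 25, 2020), B (June 26, 2020).

C, D, A, E, B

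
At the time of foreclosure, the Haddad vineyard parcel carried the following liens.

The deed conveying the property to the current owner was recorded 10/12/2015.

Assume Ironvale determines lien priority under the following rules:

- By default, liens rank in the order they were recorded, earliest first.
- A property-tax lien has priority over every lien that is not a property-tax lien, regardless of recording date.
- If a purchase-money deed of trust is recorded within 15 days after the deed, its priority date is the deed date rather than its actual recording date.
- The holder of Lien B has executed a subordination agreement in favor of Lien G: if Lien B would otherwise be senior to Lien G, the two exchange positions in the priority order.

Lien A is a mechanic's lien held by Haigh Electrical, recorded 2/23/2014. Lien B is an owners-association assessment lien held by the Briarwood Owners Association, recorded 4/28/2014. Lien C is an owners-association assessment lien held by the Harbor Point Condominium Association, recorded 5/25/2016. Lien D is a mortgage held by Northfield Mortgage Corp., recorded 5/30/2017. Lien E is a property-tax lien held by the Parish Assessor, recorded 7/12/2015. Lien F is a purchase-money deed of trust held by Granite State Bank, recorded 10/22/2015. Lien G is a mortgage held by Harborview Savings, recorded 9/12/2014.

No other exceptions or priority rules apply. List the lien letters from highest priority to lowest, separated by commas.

Adjusting effective dates: F's effective date is the deed date, 10/12/2015.
E is a property-tax lien, so it outranks all other liens regardless of date.
Among the remaining liens, by effective date: A (2/23/2014), B (4/28/2014), G (9/12/2014), F (10/12/2015), C (5/25/2016), D (5/30/2017).
B is senior to G before the subordination, so the two trade places.

E, A, G, B, F, C, D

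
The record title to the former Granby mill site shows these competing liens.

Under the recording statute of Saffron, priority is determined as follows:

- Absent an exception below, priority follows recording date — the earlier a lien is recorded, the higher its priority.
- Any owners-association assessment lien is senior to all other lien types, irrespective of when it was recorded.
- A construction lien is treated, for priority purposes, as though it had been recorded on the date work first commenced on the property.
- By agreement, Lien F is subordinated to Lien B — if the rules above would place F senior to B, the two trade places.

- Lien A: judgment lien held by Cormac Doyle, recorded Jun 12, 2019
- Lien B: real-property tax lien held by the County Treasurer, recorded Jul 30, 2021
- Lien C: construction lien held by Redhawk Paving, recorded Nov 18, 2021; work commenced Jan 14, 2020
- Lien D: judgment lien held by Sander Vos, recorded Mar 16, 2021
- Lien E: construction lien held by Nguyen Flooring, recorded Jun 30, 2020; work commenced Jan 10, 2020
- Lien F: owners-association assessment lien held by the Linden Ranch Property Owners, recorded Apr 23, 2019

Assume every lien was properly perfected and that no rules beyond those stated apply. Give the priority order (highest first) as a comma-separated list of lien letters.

B, A, E, C, D, F

Adjusting effective dates: C's effective date is Jan 14, 2020, when work began; E's effective date is Jan 10, 2020, when work began.
F, as an owners-association assessment lien, has superpriority and ranks first.
Ordering the rest by effective date: A (Jun 12, 2019), E (Jan 10, 2020), C (Jan 14, 2020), D (Mar 16, 2021), B (Jul 30, 2021).
F would otherwise be senior to B, so under the subordination agreement F and B exchange positions.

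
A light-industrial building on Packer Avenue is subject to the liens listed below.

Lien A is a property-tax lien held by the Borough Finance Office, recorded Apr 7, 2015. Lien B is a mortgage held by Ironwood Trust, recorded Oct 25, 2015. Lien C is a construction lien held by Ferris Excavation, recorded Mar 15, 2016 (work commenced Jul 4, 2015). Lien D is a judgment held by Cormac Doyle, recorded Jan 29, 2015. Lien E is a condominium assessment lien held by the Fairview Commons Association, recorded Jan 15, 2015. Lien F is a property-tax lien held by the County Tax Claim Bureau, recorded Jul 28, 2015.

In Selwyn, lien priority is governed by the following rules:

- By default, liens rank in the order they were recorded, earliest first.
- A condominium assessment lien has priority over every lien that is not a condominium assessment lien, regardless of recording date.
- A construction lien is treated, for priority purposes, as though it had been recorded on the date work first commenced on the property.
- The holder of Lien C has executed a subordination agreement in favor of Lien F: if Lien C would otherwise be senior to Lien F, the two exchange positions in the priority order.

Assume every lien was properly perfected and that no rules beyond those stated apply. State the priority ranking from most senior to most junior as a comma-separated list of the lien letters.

Adjusting effective dates: C relates back to Jul 4, 2015 (work commenced).
E, as a condominium assessment lien, has superpriority and ranks first.
Ordering the rest by effective date: D (Jan 29, 2015), A (Apr 7, 2015), C (Jul 4, 2015), F (Jul 28, 2015), B (Oct 25, 2015).
C would otherwise be senior to F, so under the subordination agreement C and F exchange positions.

E, D, A, F, C, B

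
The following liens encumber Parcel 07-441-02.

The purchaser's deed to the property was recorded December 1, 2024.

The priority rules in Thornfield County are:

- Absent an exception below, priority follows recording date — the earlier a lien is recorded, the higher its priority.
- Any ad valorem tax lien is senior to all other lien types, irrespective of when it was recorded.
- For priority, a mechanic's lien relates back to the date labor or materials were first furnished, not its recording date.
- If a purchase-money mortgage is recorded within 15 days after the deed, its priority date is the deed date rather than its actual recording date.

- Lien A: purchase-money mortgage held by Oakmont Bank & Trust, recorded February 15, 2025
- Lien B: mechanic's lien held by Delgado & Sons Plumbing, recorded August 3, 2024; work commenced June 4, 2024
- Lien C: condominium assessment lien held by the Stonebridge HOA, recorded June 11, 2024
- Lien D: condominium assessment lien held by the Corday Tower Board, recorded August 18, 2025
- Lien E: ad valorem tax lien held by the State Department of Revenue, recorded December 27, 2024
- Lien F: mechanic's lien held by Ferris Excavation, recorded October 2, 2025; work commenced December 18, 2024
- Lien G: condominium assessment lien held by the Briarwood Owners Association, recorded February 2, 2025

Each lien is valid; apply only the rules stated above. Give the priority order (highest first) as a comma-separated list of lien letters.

Effective dates: A was recorded 76 days after the deed — beyond 15 days — so no relation-back applies; B's effective date is June 4, 2024, when work began; F is treated as recorded December 18, 2024, the work-commencement date.
As an ad valorem tax lien, E is senior to every other lien.
Ordering the rest by effective date: B (June 4, 2024), C (June 11, 2024), F (December 18, 2024), G (February 2, 2025), A (February 15, 2025), D (August 18, 2025).

E, B, C, F, G, A, D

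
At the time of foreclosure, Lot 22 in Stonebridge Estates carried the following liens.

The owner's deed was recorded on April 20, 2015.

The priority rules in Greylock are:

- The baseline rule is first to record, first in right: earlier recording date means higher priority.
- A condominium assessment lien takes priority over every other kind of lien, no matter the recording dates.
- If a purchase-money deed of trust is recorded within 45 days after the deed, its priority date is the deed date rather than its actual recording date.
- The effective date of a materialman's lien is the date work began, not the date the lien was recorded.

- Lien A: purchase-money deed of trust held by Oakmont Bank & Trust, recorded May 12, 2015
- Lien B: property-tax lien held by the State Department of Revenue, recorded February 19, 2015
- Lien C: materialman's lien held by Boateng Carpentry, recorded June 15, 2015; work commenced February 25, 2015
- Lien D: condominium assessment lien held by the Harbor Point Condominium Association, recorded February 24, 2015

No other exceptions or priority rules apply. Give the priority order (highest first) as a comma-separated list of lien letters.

D, B, C, A

Effective dates: A's effective date is the deed date, April 20, 2015; C's effective date is February 25, 2015, when work began.
As a condominium assessment lien, D is senior to every other lien.
Among the remaining liens, by effective date: B (February 19, 2015), C (February 25, 2015), A (April 20, 2015).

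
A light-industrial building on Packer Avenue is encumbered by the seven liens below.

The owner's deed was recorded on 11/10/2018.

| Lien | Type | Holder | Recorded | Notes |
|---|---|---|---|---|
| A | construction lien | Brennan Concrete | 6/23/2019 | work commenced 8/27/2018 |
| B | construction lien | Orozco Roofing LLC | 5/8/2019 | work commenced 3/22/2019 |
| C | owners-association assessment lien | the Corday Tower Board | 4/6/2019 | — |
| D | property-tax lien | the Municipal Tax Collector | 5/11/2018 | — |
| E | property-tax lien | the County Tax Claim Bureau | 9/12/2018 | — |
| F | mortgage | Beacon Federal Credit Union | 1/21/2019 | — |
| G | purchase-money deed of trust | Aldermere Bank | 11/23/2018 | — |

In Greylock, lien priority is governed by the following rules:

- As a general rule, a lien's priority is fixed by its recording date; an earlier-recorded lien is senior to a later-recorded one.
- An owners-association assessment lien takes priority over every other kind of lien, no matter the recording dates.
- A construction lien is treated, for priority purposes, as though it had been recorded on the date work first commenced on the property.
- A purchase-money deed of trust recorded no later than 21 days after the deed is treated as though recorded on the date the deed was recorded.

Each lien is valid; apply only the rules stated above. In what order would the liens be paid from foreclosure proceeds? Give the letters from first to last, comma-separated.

Effective dates after the stated exceptions: A is treated as recorded 8/27/2018, the work-commencement date; B is treated as recorded 3/22/2019, the work-commencement date; G was recorded within the 21-day window, so its effective date is the deed date 11/10/2018.
C is an owners-association assessment lien, so it outranks all other liens regardless of date.
Ordering the rest by effective date: D (5/11/2018), A (8/27/2018), E (9/12/2018), G (11/10/2018), F (1/21/2019), B (3/22/2019).

C, D, A, E, G, F, B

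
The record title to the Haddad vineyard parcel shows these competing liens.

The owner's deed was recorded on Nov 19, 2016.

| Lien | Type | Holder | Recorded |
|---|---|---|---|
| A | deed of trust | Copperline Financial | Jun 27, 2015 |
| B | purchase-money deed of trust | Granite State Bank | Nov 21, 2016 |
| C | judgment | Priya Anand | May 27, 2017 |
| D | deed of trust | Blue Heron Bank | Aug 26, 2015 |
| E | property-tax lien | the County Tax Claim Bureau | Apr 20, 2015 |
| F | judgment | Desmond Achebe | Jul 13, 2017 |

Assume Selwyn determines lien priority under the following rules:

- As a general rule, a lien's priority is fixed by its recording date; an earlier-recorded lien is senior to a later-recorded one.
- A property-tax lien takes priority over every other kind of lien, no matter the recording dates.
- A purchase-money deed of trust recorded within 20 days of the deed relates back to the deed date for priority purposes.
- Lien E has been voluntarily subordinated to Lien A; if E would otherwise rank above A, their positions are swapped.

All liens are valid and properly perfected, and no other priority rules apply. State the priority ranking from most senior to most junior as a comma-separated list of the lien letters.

Effective dates: B was recorded within the 20-day window, so its effective date is the deed date Nov 19, 2016.
E is a property-tax lien and takes priority over every other lien.
The other liens, earliest effective date first: A (Jun 27, 2015), D (Aug 26, 2015), B (Nov 19, 2016), C (May 27, 2017), F (Jul 13, 2017).
E would otherwise be senior to A, so under the subordination agreement E and A exchange positions.

A, E, D, B, C, F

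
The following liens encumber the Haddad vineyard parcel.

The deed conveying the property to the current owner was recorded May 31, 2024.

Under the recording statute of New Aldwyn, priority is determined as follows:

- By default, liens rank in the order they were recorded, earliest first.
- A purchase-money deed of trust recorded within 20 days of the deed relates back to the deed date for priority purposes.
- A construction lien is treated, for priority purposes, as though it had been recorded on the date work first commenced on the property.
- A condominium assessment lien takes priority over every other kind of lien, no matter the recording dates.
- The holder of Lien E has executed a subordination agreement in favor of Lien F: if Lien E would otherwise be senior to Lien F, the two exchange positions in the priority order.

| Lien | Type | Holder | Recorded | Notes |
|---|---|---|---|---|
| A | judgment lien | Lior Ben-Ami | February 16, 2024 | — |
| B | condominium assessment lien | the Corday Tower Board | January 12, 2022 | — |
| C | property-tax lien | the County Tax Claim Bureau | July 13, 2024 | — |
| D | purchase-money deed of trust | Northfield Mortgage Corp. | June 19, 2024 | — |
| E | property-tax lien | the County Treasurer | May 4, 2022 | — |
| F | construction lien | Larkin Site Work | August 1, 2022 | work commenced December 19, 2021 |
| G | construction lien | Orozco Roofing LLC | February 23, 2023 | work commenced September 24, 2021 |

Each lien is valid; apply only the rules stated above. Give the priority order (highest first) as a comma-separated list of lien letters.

B, G, F, E, A, D, C

Effective dates: D's effective date is the deed date, May 31, 2024; F relates back to December 19, 2021 (work commenced); G is treated as recorded September 24, 2021, the work-commencement date.
B, as a condominium assessment lien, has superpriority and ranks first.
Remaining liens by effective date: G (September 24, 2021), F (December 19, 2021), E (May 4, 2022), A (February 16, 2024), D (May 31, 2024), C (July 13, 2024).
E already ranks below F; the subordination has no effect.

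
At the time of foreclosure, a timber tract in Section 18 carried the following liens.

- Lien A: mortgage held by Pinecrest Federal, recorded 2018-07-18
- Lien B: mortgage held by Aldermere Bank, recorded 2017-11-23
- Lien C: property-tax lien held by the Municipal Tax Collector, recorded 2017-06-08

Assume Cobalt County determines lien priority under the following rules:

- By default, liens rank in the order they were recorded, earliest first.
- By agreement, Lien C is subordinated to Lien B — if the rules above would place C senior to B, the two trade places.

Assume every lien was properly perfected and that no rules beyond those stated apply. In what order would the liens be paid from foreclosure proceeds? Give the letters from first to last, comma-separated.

B, C, A

By effective date: C (2017-06-08), B (2017-11-23), A (2018-07-18).
The subordination applies — C was senior to B — so C and B swap.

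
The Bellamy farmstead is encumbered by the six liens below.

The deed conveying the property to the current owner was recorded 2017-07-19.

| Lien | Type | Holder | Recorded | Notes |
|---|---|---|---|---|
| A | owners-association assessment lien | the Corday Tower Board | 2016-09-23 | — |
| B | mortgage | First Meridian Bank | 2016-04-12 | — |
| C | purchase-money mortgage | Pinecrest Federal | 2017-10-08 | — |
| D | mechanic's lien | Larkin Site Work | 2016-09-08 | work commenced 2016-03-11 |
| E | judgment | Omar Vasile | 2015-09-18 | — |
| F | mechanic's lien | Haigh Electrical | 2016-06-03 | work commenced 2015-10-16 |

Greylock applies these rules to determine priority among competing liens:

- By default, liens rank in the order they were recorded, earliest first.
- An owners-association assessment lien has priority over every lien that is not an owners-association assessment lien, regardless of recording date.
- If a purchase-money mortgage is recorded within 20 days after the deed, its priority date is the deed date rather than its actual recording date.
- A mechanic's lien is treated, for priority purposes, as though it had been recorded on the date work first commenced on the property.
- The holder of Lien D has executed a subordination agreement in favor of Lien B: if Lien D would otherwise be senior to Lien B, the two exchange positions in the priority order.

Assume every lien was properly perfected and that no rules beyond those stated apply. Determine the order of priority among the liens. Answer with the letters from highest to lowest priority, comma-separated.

Adjusting effective dates: C was recorded 81 days after the deed, outside the 20-day window, so it keeps its recording date; D relates back to 2016-03-11 (work commenced); F relates back to 2015-10-16 (work commenced).
A is an owners-association assessment lien and takes priority over every other lien.
Among the remaining liens, by effective date: E (2015-09-18), F (2015-10-16), D (2016-03-11), B (2016-04-12), C (2017-10-08).
Because D would otherwise rank above B, the subordination swaps them.

A, E, F, B, D, C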